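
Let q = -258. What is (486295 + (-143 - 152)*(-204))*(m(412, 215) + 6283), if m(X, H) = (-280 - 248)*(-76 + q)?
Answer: 99805461625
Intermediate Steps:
m(X, H) = 176352 (m(X, H) = (-280 - 248)*(-76 - 258) = -528*(-334) = 176352)
(486295 + (-143 - 152)*(-204))*(m(412, 215) + 6283) = (486295 + (-143 - 152)*(-204))*(176352 + 6283) = (486295 - 295*(-204))*182635 = (486295 + 60180)*182635 = 546475*182635 = 99805461625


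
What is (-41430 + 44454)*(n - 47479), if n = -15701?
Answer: -191056320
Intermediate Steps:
(-41430 + 44454)*(n - 47479) = (-41430 + 44454)*(-15701 - 47479) = 3024*(-63180) = -191056320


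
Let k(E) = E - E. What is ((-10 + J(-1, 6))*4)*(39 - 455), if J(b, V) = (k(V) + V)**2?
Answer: -43264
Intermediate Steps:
k(E) = 0
J(b, V) = V**2 (J(b, V) = (0 + V)**2 = V**2)
((-10 + J(-1, 6))*4)*(39 - 455) = ((-10 + 6**2)*4)*(39 - 455) = ((-10 + 36)*4)*(-416) = (26*4)*(-416) = 104*(-416) = -43264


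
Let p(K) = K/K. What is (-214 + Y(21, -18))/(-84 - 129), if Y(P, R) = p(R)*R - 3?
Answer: 235/213 ≈ 1.1033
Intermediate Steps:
p(K) = 1
Y(P, R) = -3 + R (Y(P, R) = 1*R - 3 = R - 3 = -3 + R)
(-214 + Y(21, -18))/(-84 - 129) = (-214 + (-3 - 18))/(-84 - 129) = (-214 - 21)/(-213) = -235*(-1/213) = 235/213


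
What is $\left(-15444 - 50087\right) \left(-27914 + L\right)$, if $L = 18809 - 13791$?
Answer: $1500397776$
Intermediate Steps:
$L = 5018$ ($L = 18809 - 13791 = 5018$)
$\left(-15444 - 50087\right) \left(-27914 + L\right) = \left(-15444 - 50087\right) \left(-27914 + 5018\right) = \left(-65531\right) \left(-22896\right) = 1500397776$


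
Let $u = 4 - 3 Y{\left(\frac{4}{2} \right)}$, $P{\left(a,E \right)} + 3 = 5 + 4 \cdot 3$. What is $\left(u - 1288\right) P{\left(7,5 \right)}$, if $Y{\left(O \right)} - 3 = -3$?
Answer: $-17976$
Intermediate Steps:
$Y{\left(O \right)} = 0$ ($Y{\left(O \right)} = 3 - 3 = 0$)
$P{\left(a,E \right)} = 14$ ($P{\left(a,E \right)} = -3 + \left(5 + 4 \cdot 3\right) = -3 + \left(5 + 12\right) = -3 + 17 = 14$)
$u = 4$ ($u = 4 - 0 = 4 + 0 = 4$)
$\left(u - 1288\right) P{\left(7,5 \right)} = \left(4 - 1288\right) 14 = \left(-1284\right) 14 = -17976$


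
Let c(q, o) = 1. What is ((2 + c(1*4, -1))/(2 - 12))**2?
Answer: 9/100 ≈ 0.090000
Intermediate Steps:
((2 + c(1*4, -1))/(2 - 12))**2 = ((2 + 1)/(2 - 12))**2 = (3/(-10))**2 = (3*(-1/10))**2 = (-3/10)**2 = 9/100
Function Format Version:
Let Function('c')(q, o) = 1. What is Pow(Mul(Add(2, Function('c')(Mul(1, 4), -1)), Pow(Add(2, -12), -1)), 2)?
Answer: Rational(9, 100) ≈ 0.090000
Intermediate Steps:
Pow(Mul(Add(2, Function('c')(Mul(1, 4), -1)), Pow(Add(2, -12), -1)), 2) = Pow(Mul(Add(2, 1), Pow(Add(2, -12), -1)), 2) = Pow(Mul(3, Pow(-10, -1)), 2) = Pow(Mul(3, Rational(-1, 10)), 2) = Pow(Rational(-3, 10), 2) = Rational(9, 100)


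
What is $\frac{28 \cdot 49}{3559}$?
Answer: $\frac{1372}{3559} \approx 0.3855$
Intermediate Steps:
$\frac{28 \cdot 49}{3559} = 1372 \cdot \frac{1}{3559} = \frac{1372}{3559}$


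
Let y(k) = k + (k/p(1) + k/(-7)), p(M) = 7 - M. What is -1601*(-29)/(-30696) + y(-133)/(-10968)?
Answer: -126263375/84168432 ≈ -1.5001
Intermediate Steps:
y(k) = 43*k/42 (y(k) = k + (k/(7 - 1*1) + k/(-7)) = k + (k/(7 - 1) + k*(-⅐)) = k + (k/6 - k/7) = k + k/42 = 43*k/42)
-1601*(-29)/(-30696) + y(-133)/(-10968) = -1601*(-29)/(-30696) + ((43/42)*(-133))/(-10968) = 46429*(-1/30696) - 817/6*(-1/10968) = -46429/30696 + 817/65808 = -126263375/84168432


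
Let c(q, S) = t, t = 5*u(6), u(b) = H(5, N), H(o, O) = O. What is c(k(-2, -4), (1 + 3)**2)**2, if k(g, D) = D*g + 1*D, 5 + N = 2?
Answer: 225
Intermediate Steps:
N = -3 (N = -5 + 2 = -3)
k(g, D) = D + D*g (k(g, D) = D*g + D = D + D*g)
u(b) = -3
t = -15 (t = 5*(-3) = -15)
c(q, S) = -15
c(k(-2, -4), (1 + 3)**2)**2 = (-15)**2 = 225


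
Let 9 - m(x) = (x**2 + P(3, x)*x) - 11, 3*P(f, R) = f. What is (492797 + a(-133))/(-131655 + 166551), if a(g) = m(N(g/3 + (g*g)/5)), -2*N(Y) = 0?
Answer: 492817/34896 ≈ 14.122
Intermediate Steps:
P(f, R) = f/3
N(Y) = 0 (N(Y) = -1/2*0 = 0)
m(x) = 20 - x - x**2 (m(x) = 9 - ((x**2 + ((1/3)*3)*x) - 11) = 9 - ((x**2 + 1*x) - 11) = 9 - ((x**2 + x) - 11) = 9 - ((x + x**2) - 11) = 9 - (-11 + x + x**2) = 9 + (11 - x - x**2) = 20 - x - x**2)
a(g) = 20 (a(g) = 20 - 1*0 - 1*0**2 = 20 + 0 - 1*0 = 20 + 0 + 0 = 20)
(492797 + a(-133))/(-131655 + 166551) = (492797 + 20)/(-131655 + 166551) = 492817/34896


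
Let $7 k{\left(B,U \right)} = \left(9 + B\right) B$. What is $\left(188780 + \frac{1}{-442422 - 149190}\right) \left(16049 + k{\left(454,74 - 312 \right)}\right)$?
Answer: $\frac{12007760453792885}{1380428} \approx 8.6986 \cdot 10^{9}$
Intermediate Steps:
$k{\left(B,U \right)} = \frac{B \left(9 + B\right)}{7}$ ($k{\left(B,U \right)} = \frac{\left(9 + B\right) B}{7} = \frac{B \left(9 + B\right)}{7}$)
$\left(188780 + \frac{1}{-442422 - 149190}\right) \left(16049 + k{\left(454,74 - 312 \right)}\right) = \left(188780 + \frac{1}{-442422 - 149190}\right) \left(16049 + \frac{1}{7} \cdot 454 \left(9 + 454\right)\right) = \left(188780 + \frac{1}{-591612}\right) \left(16049 + \frac{1}{7} \cdot 454 \cdot 463\right) = \left(188780 - \frac{1}{591612}\right) \left(16049 + \frac{210202}{7}\right) = \frac{111684513359}{591612} \cdot \frac{322545}{7} = \frac{12007760453792885}{1380428}$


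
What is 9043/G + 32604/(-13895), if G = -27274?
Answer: -1014893981/378972230 ≈ -2.6780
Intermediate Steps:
9043/G + 32604/(-13895) = 9043/(-27274) + 32604/(-13895) = 9043*(-1/27274) + 32604*(-1/13895) = -9043/27274 - 32604/13895 = -1014893981/378972230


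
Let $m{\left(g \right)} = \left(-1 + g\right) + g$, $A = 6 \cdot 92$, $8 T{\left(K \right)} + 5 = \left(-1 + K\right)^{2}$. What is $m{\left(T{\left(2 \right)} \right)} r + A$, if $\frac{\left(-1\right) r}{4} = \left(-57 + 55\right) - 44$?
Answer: $184$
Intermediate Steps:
$T{\left(K \right)} = - \frac{5}{8} + \frac{\left(-1 + K\right)^{2}}{8}$
$A = 552$
$r = 184$ ($r = - 4 \left(\left(-57 + 55\right) - 44\right) = - 4 \left(-2 - 44\right) = \left(-4\right) \left(-46\right) = 184$)
$m{\left(g \right)} = -1 + 2 g$
$m{\left(T{\left(2 \right)} \right)} r + A = \left(-1 + 2 \left(- \frac{5}{8} + \frac{\left(-1 + 2\right)^{2}}{8}\right)\right) 184 + 552 = \left(-1 + 2 \left(- \frac{5}{8} + \frac{1^{2}}{8}\right)\right) 184 + 552 = \left(-1 + 2 \left(- \frac{5}{8} + \frac{1}{8} \cdot 1\right)\right) 184 + 552 = \left(-1 + 2 \left(- \frac{5}{8} + \frac{1}{8}\right)\right) 184 + 552 = \left(-1 + 2 \left(- \frac{1}{2}\right)\right) 184 + 552 = \left(-1 - 1\right) 184 + 552 = \left(-2\right) 184 + 552 = -368 + 552 = 184$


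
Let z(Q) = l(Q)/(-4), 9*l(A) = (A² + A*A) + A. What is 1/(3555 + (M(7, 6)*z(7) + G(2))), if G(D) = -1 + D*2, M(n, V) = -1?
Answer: 12/42731 ≈ 0.00028083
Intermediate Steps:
l(A) = A/9 + 2*A²/9 (l(A) = ((A² + A*A) + A)/9 = ((A² + A²) + A)/9 = (2*A² + A)/9 = (A + 2*A²)/9 = A/9 + 2*A²/9)
G(D) = -1 + 2*D
z(Q) = -Q*(1 + 2*Q)/36 (z(Q) = (Q*(1 + 2*Q)/9)/(-4) = (Q*(1 + 2*Q)/9)*(-¼) = -Q*(1 + 2*Q)/36)
1/(3555 + (M(7, 6)*z(7) + G(2))) = 1/(3555 + (-(-1)*7*(1 + 2*7)/36 + (-1 + 2*2))) = 1/(3555 + (-(-1)*7*(1 + 14)/36 + (-1 + 4))) = 1/(3555 + (-(-1)*7*15/36 + 3)) = 1/(3555 + (-1*(-35/12) + 3)) = 1/(3555 + (35/12 + 3)) = 1/(3555 + 71/12) = 1/(42731/12) = 12/42731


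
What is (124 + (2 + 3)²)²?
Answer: 22201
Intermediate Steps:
(124 + (2 + 3)²)² = (124 + 5²)² = (124 + 25)² = 149² = 22201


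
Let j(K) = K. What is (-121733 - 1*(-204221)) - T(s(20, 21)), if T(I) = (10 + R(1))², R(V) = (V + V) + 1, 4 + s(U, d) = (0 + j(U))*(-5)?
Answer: 82319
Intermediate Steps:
s(U, d) = -4 - 5*U (s(U, d) = -4 + (0 + U)*(-5) = -4 + U*(-5) = -4 - 5*U)
R(V) = 1 + 2*V (R(V) = 2*V + 1 = 1 + 2*V)
T(I) = 169 (T(I) = (10 + (1 + 2*1))² = (10 + (1 + 2))² = (10 + 3)² = 13² = 169)
(-121733 - 1*(-204221)) - T(s(20, 21)) = (-121733 - 1*(-204221)) - 1*169 = (-121733 + 204221) - 169 = 82488 - 169 = 82319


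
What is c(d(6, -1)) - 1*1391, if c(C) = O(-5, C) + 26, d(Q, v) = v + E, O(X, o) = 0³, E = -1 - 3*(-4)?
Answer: -1365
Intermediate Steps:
E = 11 (E = -1 + 12 = 11)
O(X, o) = 0
d(Q, v) = 11 + v (d(Q, v) = v + 11 = 11 + v)
c(C) = 26 (c(C) = 0 + 26 = 26)
c(d(6, -1)) - 1*1391 = 26 - 1*1391 = 26 - 1391 = -1365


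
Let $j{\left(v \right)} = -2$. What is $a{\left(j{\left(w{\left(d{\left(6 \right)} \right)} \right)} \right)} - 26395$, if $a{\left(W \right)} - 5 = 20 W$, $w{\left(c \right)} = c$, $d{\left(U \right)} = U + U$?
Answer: $-26430$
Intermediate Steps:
$d{\left(U \right)} = 2 U$
$a{\left(W \right)} = 5 + 20 W$
$a{\left(j{\left(w{\left(d{\left(6 \right)} \right)} \right)} \right)} - 26395 = \left(5 + 20 \left(-2\right)\right) - 26395 = \left(5 - 40\right) - 26395 = -35 - 26395 = -26430$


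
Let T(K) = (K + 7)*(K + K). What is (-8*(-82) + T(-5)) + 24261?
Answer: 24897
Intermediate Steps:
T(K) = 2*K*(7 + K) (T(K) = (7 + K)*(2*K) = 2*K*(7 + K))
(-8*(-82) + T(-5)) + 24261 = (-8*(-82) + 2*(-5)*(7 - 5)) + 24261 = (656 + 2*(-5)*2) + 24261 = (656 - 20) + 24261 = 636 + 24261 = 24897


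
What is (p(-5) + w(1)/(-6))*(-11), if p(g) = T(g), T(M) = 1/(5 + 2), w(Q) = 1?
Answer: 11/42 ≈ 0.26190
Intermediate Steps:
T(M) = ⅐ (T(M) = 1/7 = ⅐)
p(g) = ⅐
(p(-5) + w(1)/(-6))*(-11) = (⅐ + 1/(-6))*(-11) = (⅐ + 1*(-⅙))*(-11) = (⅐ - ⅙)*(-11) = -1/42*(-11) = 11/42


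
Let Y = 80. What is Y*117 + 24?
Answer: 9384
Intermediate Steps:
Y*117 + 24 = 80*117 + 24 = 9360 + 24 = 9384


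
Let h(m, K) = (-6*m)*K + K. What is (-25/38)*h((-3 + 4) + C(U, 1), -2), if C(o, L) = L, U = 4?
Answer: -275/19 ≈ -14.474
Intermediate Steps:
h(m, K) = K - 6*K*m (h(m, K) = -6*K*m + K = K - 6*K*m)
(-25/38)*h((-3 + 4) + C(U, 1), -2) = (-25/38)*(-2*(1 - 6*((-3 + 4) + 1))) = ((1/38)*(-25))*(-2*(1 - 6*(1 + 1))) = -(-25)*(1 - 6*2)/19 = -(-25)*(1 - 12)/19 = -(-25)*(-11)/19 = -25/38*22 = -275/19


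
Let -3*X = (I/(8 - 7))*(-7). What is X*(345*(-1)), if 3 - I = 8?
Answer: 4025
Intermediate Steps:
I = -5 (I = 3 - 1*8 = 3 - 8 = -5)
X = -35/3 (X = -(-5/(8 - 7))*(-7)/3 = -(-5/1)*(-7)/3 = -(-5*1)*(-7)/3 = -(-5)*(-7)/3 = -1/3*35 = -35/3 ≈ -11.667)
X*(345*(-1)) = -4025*(-1) = -35/3*(-345) = 4025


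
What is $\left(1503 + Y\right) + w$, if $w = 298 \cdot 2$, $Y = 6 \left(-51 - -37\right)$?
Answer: $2015$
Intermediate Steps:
$Y = -84$ ($Y = 6 \left(-51 + 37\right) = 6 \left(-14\right) = -84$)
$w = 596$
$\left(1503 + Y\right) + w = \left(1503 - 84\right) + 596 = 1419 + 596 = 2015$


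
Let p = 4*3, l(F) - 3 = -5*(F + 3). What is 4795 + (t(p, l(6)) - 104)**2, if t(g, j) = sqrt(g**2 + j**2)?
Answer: 17519 - 1248*sqrt(53) ≈ 8433.4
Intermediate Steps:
l(F) = -12 - 5*F (l(F) = 3 - 5*(F + 3) = 3 - 5*(3 + F) = 3 + (-15 - 5*F) = -12 - 5*F)
p = 12
4795 + (t(p, l(6)) - 104)**2 = 4795 + (sqrt(12**2 + (-12 - 5*6)**2) - 104)**2 = 4795 + (sqrt(144 + (-12 - 30)**2) - 104)**2 = 4795 + (sqrt(144 + (-42)**2) - 104)**2 = 4795 + (sqrt(144 + 1764) - 104)**2 = 4795 + (sqrt(1908) - 104)**2 = 4795 + (6*sqrt(53) - 104)**2 = 4795 + (-104 + 6*sqrt(53))**2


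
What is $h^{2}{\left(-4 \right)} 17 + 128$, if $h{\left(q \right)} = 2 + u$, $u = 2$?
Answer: $400$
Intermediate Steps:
$h{\left(q \right)} = 4$ ($h{\left(q \right)} = 2 + 2 = 4$)
$h^{2}{\left(-4 \right)} 17 + 128 = 4^{2} \cdot 17 + 128 = 16 \cdot 17 + 128 = 272 + 128 = 400$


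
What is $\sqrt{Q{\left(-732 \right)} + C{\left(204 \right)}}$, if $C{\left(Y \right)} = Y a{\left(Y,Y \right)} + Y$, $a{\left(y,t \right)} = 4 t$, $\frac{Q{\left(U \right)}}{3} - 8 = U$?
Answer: $4 \sqrt{10281} \approx 405.58$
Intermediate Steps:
$Q{\left(U \right)} = 24 + 3 U$
$C{\left(Y \right)} = Y + 4 Y^{2}$ ($C{\left(Y \right)} = Y 4 Y + Y = 4 Y^{2} + Y = Y + 4 Y^{2}$)
$\sqrt{Q{\left(-732 \right)} + C{\left(204 \right)}} = \sqrt{\left(24 + 3 \left(-732\right)\right) + 204 \left(1 + 4 \cdot 204\right)} = \sqrt{\left(24 - 2196\right) + 204 \left(1 + 816\right)} = \sqrt{-2172 + 204 \cdot 817} = \sqrt{-2172 + 166668} = \sqrt{164496} = 4 \sqrt{10281}$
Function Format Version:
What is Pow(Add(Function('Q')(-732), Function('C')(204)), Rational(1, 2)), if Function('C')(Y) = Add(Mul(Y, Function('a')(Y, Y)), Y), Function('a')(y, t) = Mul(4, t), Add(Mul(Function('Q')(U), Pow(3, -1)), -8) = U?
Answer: Mul(4, Pow(10281, Rational(1, 2))) ≈ 405.58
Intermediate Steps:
Function('Q')(U) = Add(24, Mul(3, U))
Function('C')(Y) = Add(Y, Mul(4, Pow(Y, 2))) (Function('C')(Y) = Add(Mul(Y, Mul(4, Y)), Y) = Add(Mul(4, Pow(Y, 2)), Y) = Add(Y, Mul(4, Pow(Y, 2))))
Pow(Add(Function('Q')(-732), Function('C')(204)), Rational(1, 2)) = Pow(Add(Add(24, Mul(3, -732)), Mul(204, Add(1, Mul(4, 204)))), Rational(1, 2)) = Pow(Add(Add(24, -2196), Mul(204, Add(1, 816))), Rational(1, 2)) = Pow(Add(-2172, Mul(204, 817)), Rational(1, 2)) = Pow(Add(-2172, 166668), Rational(1, 2)) = Pow(164496, Rational(1, 2)) = Mul(4, Pow(10281, Rational(1, 2)))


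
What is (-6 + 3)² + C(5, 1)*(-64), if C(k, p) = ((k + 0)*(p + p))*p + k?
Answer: -951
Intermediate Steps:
C(k, p) = k + 2*k*p² (C(k, p) = (k*(2*p))*p + k = (2*k*p)*p + k = 2*k*p² + k = k + 2*k*p²)
(-6 + 3)² + C(5, 1)*(-64) = (-6 + 3)² + (5*(1 + 2*1²))*(-64) = (-3)² + (5*(1 + 2*1))*(-64) = 9 + (5*(1 + 2))*(-64) = 9 + (5*3)*(-64) = 9 + 15*(-64) = 9 - 960 = -951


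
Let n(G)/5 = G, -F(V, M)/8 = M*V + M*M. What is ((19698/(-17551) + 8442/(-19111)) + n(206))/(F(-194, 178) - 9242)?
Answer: 172477530905/2271109597131 ≈ 0.075944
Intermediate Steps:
F(V, M) = -8*M² - 8*M*V (F(V, M) = -8*(M*V + M*M) = -8*(M*V + M²) = -8*(M² + M*V) = -8*M² - 8*M*V)
n(G) = 5*G
((19698/(-17551) + 8442/(-19111)) + n(206))/(F(-194, 178) - 9242) = ((19698/(-17551) + 8442/(-19111)) + 5*206)/(-8*178*(178 - 194) - 9242) = ((19698*(-1/17551) + 8442*(-1/19111)) + 1030)/(-8*178*(-16) - 9242) = ((-19698/17551 - 8442/19111) + 1030)/(22784 - 9242) = (-524614020/335417161 + 1030)/13542 = (344955061810/335417161)*(1/13542) = 172477530905/2271109597131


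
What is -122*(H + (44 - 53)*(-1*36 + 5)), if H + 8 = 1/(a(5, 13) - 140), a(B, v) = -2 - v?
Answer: -5124488/155 ≈ -33061.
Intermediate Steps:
H = -1241/155 (H = -8 + 1/((-2 - 1*13) - 140) = -8 + 1/((-2 - 13) - 140) = -8 + 1/(-15 - 140) = -8 + 1/(-155) = -8 - 1/155 = -1241/155 ≈ -8.0065)
-122*(H + (44 - 53)*(-1*36 + 5)) = -122*(-1241/155 + (44 - 53)*(-1*36 + 5)) = -122*(-1241/155 - 9*(-36 + 5)) = -122*(-1241/155 - 9*(-31)) = -122*(-1241/155 + 279) = -122*42004/155 = -5124488/155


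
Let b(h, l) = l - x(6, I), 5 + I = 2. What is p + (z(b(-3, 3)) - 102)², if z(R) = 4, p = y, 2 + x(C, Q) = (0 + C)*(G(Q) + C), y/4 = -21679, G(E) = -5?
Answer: -77112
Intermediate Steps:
I = -3 (I = -5 + 2 = -3)
y = -86716 (y = 4*(-21679) = -86716)
x(C, Q) = -2 + C*(-5 + C) (x(C, Q) = -2 + (0 + C)*(-5 + C) = -2 + C*(-5 + C))
b(h, l) = -4 + l (b(h, l) = l - (-2 + 6² - 5*6) = l - (-2 + 36 - 30) = l - 1*4 = l - 4 = -4 + l)
p = -86716
p + (z(b(-3, 3)) - 102)² = -86716 + (4 - 102)² = -86716 + (-98)² = -86716 + 9604 = -77112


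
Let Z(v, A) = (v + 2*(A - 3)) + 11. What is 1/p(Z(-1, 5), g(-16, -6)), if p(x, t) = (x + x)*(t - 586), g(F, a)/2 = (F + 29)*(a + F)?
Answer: -1/32424 ≈ -3.0841e-5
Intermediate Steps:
Z(v, A) = 5 + v + 2*A (Z(v, A) = (v + 2*(-3 + A)) + 11 = (v + (-6 + 2*A)) + 11 = (-6 + v + 2*A) + 11 = 5 + v + 2*A)
g(F, a) = 2*(29 + F)*(F + a) (g(F, a) = 2*((F + 29)*(a + F)) = 2*((29 + F)*(F + a)) = 2*(29 + F)*(F + a))
p(x, t) = 2*x*(-586 + t) (p(x, t) = (2*x)*(-586 + t) = 2*x*(-586 + t))
1/p(Z(-1, 5), g(-16, -6)) = 1/(2*(5 - 1 + 2*5)*(-586 + (2*(-16)² + 58*(-16) + 58*(-6) + 2*(-16)*(-6)))) = 1/(2*(5 - 1 + 10)*(-586 + (2*256 - 928 - 348 + 192))) = 1/(2*14*(-586 + (512 - 928 - 348 + 192))) = 1/(2*14*(-586 - 572)) = 1/(2*14*(-1158)) = 1/(-32424) = -1/32424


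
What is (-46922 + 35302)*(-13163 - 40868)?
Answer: 627840220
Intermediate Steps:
(-46922 + 35302)*(-13163 - 40868) = -11620*(-54031) = 627840220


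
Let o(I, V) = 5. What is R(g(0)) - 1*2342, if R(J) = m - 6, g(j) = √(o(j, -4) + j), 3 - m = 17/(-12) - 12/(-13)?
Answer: -365743/156 ≈ -2344.5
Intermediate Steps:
m = 545/156 (m = 3 - (17/(-12) - 12/(-13)) = 3 - (17*(-1/12) - 12*(-1/13)) = 3 - (-17/12 + 12/13) = 3 - 1*(-77/156) = 3 + 77/156 = 545/156 ≈ 3.4936)
g(j) = √(5 + j)
R(J) = -391/156 (R(J) = 545/156 - 6 = -391/156)
R(g(0)) - 1*2342 = -391/156 - 1*2342 = -391/156 - 2342 = -365743/156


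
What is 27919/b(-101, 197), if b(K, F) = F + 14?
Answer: 27919/211 ≈ 132.32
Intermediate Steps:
b(K, F) = 14 + F
27919/b(-101, 197) = 27919/(14 + 197) = 27919/211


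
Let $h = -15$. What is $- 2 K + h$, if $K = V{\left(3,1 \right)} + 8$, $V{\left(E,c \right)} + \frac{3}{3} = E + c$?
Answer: $-37$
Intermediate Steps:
$V{\left(E,c \right)} = -1 + E + c$ ($V{\left(E,c \right)} = -1 + \left(E + c\right) = -1 + E + c$)
$K = 11$ ($K = \left(-1 + 3 + 1\right) + 8 = 3 + 8 = 11$)
$- 2 K + h = \left(-2\right) 11 - 15 = -22 - 15 = -37$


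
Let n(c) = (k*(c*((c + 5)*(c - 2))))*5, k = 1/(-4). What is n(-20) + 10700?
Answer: 18950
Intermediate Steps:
k = -¼ ≈ -0.25000
n(c) = -5*c*(-2 + c)*(5 + c)/4 (n(c) = -c*(c + 5)*(c - 2)/4*5 = -c*(5 + c)*(-2 + c)/4*5 = -c*(-2 + c)*(5 + c)/4*5 = -5*c*(-2 + c)*(5 + c)/4)
n(-20) + 10700 = (5/4)*(-20)*(10 - 1*(-20)² - 3*(-20)) + 10700 = (5/4)*(-20)*(10 - 1*400 + 60) + 10700 = (5/4)*(-20)*(10 - 400 + 60) + 10700 = (5/4)*(-20)*(-330) + 10700 = 8250 + 10700 = 18950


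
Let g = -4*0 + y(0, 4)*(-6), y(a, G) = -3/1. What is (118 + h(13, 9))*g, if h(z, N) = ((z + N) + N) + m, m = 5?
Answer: 2772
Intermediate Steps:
y(a, G) = -3 (y(a, G) = -3*1 = -3)
g = 18 (g = -4*0 - 3*(-6) = 0 + 18 = 18)
h(z, N) = 5 + z + 2*N (h(z, N) = ((z + N) + N) + 5 = ((N + z) + N) + 5 = (z + 2*N) + 5 = 5 + z + 2*N)
(118 + h(13, 9))*g = (118 + (5 + 13 + 2*9))*18 = (118 + (5 + 13 + 18))*18 = (118 + 36)*18 = 154*18 = 2772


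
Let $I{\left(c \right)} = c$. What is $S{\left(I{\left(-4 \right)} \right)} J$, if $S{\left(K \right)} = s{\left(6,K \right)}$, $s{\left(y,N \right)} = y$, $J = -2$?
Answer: $-12$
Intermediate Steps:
$S{\left(K \right)} = 6$
$S{\left(I{\left(-4 \right)} \right)} J = 6 \left(-2\right) = -12$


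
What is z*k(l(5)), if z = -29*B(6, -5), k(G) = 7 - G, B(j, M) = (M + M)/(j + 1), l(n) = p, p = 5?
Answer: 580/7 ≈ 82.857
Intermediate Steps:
l(n) = 5
B(j, M) = 2*M/(1 + j) (B(j, M) = (2*M)/(1 + j) = 2*M/(1 + j))
z = 290/7 (z = -58*(-5)/(1 + 6) = -58*(-5)/7 = -29*(-10/7) = 290/7 ≈ 41.429)
z*k(l(5)) = 290*(7 - 1*5)/7 = 290*(7 - 5)/7 = (290/7)*2 = 580/7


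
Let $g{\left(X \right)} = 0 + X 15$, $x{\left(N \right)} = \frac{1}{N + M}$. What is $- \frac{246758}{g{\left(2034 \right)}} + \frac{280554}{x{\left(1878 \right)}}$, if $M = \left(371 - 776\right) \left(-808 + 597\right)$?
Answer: $\frac{373772250839531}{15255} \approx 2.4502 \cdot 10^{10}$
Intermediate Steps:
$M = 85455$ ($M = \left(-405\right) \left(-211\right) = 85455$)
$x{\left(N \right)} = \frac{1}{85455 + N}$ ($x{\left(N \right)} = \frac{1}{N + 85455} = \frac{1}{85455 + N}$)
$g{\left(X \right)} = 15 X$ ($g{\left(X \right)} = 0 + 15 X = 15 X$)
$- \frac{246758}{g{\left(2034 \right)}} + \frac{280554}{x{\left(1878 \right)}} = - \frac{246758}{15 \cdot 2034} + \frac{280554}{\frac{1}{85455 + 1878}} = - \frac{246758}{30510} + \frac{280554}{\frac{1}{87333}} = \left(-246758\right) \frac{1}{30510} + 280554 \frac{1}{\frac{1}{87333}} = - \frac{123379}{15255} + 280554 \cdot 87333 = - \frac{123379}{15255} + 24501622482 = \frac{373772250839531}{15255}$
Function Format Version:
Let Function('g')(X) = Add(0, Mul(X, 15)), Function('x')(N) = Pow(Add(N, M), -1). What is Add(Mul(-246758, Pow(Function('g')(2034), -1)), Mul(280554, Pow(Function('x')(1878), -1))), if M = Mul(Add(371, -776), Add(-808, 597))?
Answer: Rational(373772250839531, 15255) ≈ 2.4502e+10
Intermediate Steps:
M = 85455 (M = Mul(-405, -211) = 85455)
Function('x')(N) = Pow(Add(85455, N), -1) (Function('x')(N) = Pow(Add(N, 85455), -1) = Pow(Add(85455, N), -1))
Function('g')(X) = Mul(15, X) (Function('g')(X) = Add(0, Mul(15, X)) = Mul(15, X))
Add(Mul(-246758, Pow(Function('g')(2034), -1)), Mul(280554, Pow(Function('x')(1878), -1))) = Add(Mul(-246758, Pow(Mul(15, 2034), -1)), Mul(280554, Pow(Pow(Add(85455, 1878), -1), -1))) = Add(Mul(-246758, Pow(30510, -1)), Mul(280554, Pow(Pow(87333, -1), -1))) = Add(Mul(-246758, Rational(1, 30510)), Mul(280554, Pow(Rational(1, 87333), -1))) = Add(Rational(-123379, 15255), Mul(280554, 87333)) = Add(Rational(-123379, 15255), 24501622482) = Rational(373772250839531, 15255)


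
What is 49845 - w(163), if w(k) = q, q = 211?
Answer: 49634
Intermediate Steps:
w(k) = 211
49845 - w(163) = 49845 - 1*211 = 49845 - 211 = 49634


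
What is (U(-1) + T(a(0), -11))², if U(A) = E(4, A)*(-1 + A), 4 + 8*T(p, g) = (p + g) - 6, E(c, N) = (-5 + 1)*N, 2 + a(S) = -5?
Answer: 529/4 ≈ 132.25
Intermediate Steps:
a(S) = -7 (a(S) = -2 - 5 = -7)
E(c, N) = -4*N
T(p, g) = -5/4 + g/8 + p/8 (T(p, g) = -½ + ((p + g) - 6)/8 = -½ + ((g + p) - 6)/8 = -½ + (-6 + g + p)/8 = -½ + (-¾ + g/8 + p/8) = -5/4 + g/8 + p/8)
U(A) = -4*A*(-1 + A) (U(A) = (-4*A)*(-1 + A) = -4*A*(-1 + A))
(U(-1) + T(a(0), -11))² = (4*(-1)*(1 - 1*(-1)) + (-5/4 + (⅛)*(-11) + (⅛)*(-7)))² = (4*(-1)*(1 + 1) + (-5/4 - 11/8 - 7/8))² = (4*(-1)*2 - 7/2)² = (-8 - 7/2)² = (-23/2)² = 529/4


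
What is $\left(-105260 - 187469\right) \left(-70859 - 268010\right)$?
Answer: $99196783501$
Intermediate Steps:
$\left(-105260 - 187469\right) \left(-70859 - 268010\right) = - 292729 \left(-70859 - 268010\right) = \left(-292729\right) \left(-338869\right) = 99196783501$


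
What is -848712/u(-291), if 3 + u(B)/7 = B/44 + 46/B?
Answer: 10866908448/875819 ≈ 12408.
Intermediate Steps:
u(B) = -21 + 322/B + 7*B/44 (u(B) = -21 + 7*(B/44 + 46/B) = -21 + 7*(46/B + B/44) = -21 + (322/B + 7*B/44) = -21 + 322/B + 7*B/44)
-848712/u(-291) = -848712/(-21 + 322/(-291) + (7/44)*(-291)) = -848712/(-21 + 322*(-1/291) - 2037/44) = -848712/(-21 - 322/291 - 2037/44) = -848712/(-875819/12804) = -848712*(-12804/875819) = 10866908448/875819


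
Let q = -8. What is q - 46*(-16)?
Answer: 728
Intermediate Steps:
q - 46*(-16) = -8 - 46*(-16) = -8 + 736 = 728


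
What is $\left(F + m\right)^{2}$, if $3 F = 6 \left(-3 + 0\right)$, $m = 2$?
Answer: $16$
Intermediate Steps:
$F = -6$ ($F = \frac{6 \left(-3 + 0\right)}{3} = \frac{6 \left(-3\right)}{3} = \frac{1}{3} \left(-18\right) = -6$)
$\left(F + m\right)^{2} = \left(-6 + 2\right)^{2} = \left(-4\right)^{2} = 16$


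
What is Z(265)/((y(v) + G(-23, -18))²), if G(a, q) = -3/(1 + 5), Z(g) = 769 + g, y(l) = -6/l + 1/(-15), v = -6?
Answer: 930600/169 ≈ 5506.5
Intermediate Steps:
y(l) = -1/15 - 6/l (y(l) = -6/l + 1*(-1/15) = -6/l - 1/15 = -1/15 - 6/l)
G(a, q) = -½ (G(a, q) = -3/6 = -3*⅙ = -½)
Z(265)/((y(v) + G(-23, -18))²) = (769 + 265)/(((1/15)*(-90 - 1*(-6))/(-6) - ½)²) = 1034/(((1/15)*(-⅙)*(-90 + 6) - ½)²) = 1034/(((1/15)*(-⅙)*(-84) - ½)²) = 1034/((14/15 - ½)²) = 1034/((13/30)²) = 1034/(169/900) = 1034*(900/169) = 930600/169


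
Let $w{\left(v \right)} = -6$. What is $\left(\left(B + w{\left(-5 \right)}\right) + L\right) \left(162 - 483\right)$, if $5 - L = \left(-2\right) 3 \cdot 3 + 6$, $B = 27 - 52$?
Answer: $4494$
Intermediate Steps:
$B = -25$ ($B = 27 - 52 = -25$)
$L = 17$ ($L = 5 - \left(\left(-2\right) 3 \cdot 3 + 6\right) = 5 - \left(\left(-6\right) 3 + 6\right) = 5 - \left(-18 + 6\right) = 5 - -12 = 5 + 12 = 17$)
$\left(\left(B + w{\left(-5 \right)}\right) + L\right) \left(162 - 483\right) = \left(\left(-25 - 6\right) + 17\right) \left(162 - 483\right) = \left(-31 + 17\right) \left(-321\right) = \left(-14\right) \left(-321\right) = 4494$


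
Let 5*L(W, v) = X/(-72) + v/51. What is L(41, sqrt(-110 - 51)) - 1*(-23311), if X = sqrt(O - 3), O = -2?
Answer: 23311 - I*sqrt(5)/360 + I*sqrt(161)/255 ≈ 23311.0 + 0.043548*I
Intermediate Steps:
X = I*sqrt(5) (X = sqrt(-2 - 3) = sqrt(-5) = I*sqrt(5) ≈ 2.2361*I)
L(W, v) = v/255 - I*sqrt(5)/360 (L(W, v) = ((I*sqrt(5))/(-72) + v/51)/5 = ((I*sqrt(5))*(-1/72) + v*(1/51))/5 = (-I*sqrt(5)/72 + v/51)/5 = (v/51 - I*sqrt(5)/72)/5 = v/255 - I*sqrt(5)/360)
L(41, sqrt(-110 - 51)) - 1*(-23311) = (sqrt(-110 - 51)/255 - I*sqrt(5)/360) - 1*(-23311) = (sqrt(-161)/255 - I*sqrt(5)/360) + 23311 = ((I*sqrt(161))/255 - I*sqrt(5)/360) + 23311 = (I*sqrt(161)/255 - I*sqrt(5)/360) + 23311 = (-I*sqrt(5)/360 + I*sqrt(161)/255) + 23311 = 23311 - I*sqrt(5)/360 + I*sqrt(161)/255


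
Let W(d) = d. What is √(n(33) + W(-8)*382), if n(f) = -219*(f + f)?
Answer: I*√17510 ≈ 132.33*I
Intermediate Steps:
n(f) = -438*f
√(n(33) + W(-8)*382) = √(-438*33 - 8*382) = √(-14454 - 3056) = √(-17510) = I*√17510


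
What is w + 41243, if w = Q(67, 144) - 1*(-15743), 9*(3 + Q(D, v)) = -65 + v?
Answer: 512926/9 ≈ 56992.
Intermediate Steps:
Q(D, v) = -92/9 + v/9 (Q(D, v) = -3 + (-65 + v)/9 = -3 + (-65/9 + v/9) = -92/9 + v/9)
w = 141739/9 (w = (-92/9 + (⅑)*144) - 1*(-15743) = (-92/9 + 16) + 15743 = 52/9 + 15743 = 141739/9 ≈ 15749.)
w + 41243 = 141739/9 + 41243 = 512926/9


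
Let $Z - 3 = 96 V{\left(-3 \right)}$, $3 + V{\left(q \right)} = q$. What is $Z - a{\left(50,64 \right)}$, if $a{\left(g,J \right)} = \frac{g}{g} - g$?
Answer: $-524$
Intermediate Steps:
$V{\left(q \right)} = -3 + q$
$a{\left(g,J \right)} = 1 - g$
$Z = -573$ ($Z = 3 + 96 \left(-3 - 3\right) = 3 + 96 \left(-6\right) = 3 - 576 = -573$)
$Z - a{\left(50,64 \right)} = -573 - \left(1 - 50\right) = -573 - -49 = -573 + 49 = -524$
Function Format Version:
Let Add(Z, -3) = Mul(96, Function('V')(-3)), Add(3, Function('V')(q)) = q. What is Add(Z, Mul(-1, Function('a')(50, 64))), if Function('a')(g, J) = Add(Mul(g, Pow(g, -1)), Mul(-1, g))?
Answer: -524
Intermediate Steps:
Function('V')(q) = Add(-3, q)
Function('a')(g, J) = Add(1, Mul(-1, g))
Z = -573 (Z = Add(3, Mul(96, Add(-3, -3))) = Add(3, Mul(96, -6)) = Add(3, -576) = -573)
Add(Z, Mul(-1, Function('a')(50, 64))) = Add(-573, Mul(-1, Add(1, Mul(-1, 50)))) = Add(-573, Mul(-1, Add(1, -50))) = Add(-573, Mul(-1, -49)) = Add(-573, 49) = -524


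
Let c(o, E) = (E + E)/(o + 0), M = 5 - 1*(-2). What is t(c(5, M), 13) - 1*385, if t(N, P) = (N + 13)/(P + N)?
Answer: -384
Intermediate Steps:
M = 7 (M = 5 + 2 = 7)
c(o, E) = 2*E/o (c(o, E) = (2*E)/o = 2*E/o)
t(N, P) = (13 + N)/(N + P)
t(c(5, M), 13) - 1*385 = (13 + 2*7/5)/(2*7/5 + 13) - 1*385 = (13 + 2*7*(⅕))/(2*7*(⅕) + 13) - 385 = (13 + 14/5)/(14/5 + 13) - 385 = (79/5)/(79/5) - 385 = (5/79)*(79/5) - 385 = 1 - 385 = -384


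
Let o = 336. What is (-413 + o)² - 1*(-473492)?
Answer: 479421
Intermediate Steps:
(-413 + o)² - 1*(-473492) = (-413 + 336)² - 1*(-473492) = (-77)² + 473492 = 5929 + 473492 = 479421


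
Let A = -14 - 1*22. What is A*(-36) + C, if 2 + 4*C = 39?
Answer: 5221/4 ≈ 1305.3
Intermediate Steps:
C = 37/4 (C = -1/2 + (1/4)*39 = -1/2 + 39/4 = 37/4 ≈ 9.2500)
A = -36 (A = -14 - 22 = -36)
A*(-36) + C = -36*(-36) + 37/4 = 1296 + 37/4 = 5221/4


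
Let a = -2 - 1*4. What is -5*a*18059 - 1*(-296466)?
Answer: 838236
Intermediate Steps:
a = -6 (a = -2 - 4 = -6)
-5*a*18059 - 1*(-296466) = -5*(-6)*18059 - 1*(-296466) = 30*18059 + 296466 = 541770 + 296466 = 838236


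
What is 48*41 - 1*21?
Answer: 1947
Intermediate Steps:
48*41 - 1*21 = 1968 - 21 = 1947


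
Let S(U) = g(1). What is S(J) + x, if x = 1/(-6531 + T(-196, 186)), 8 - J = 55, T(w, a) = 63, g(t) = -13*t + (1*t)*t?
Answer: -77617/6468 ≈ -12.000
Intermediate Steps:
g(t) = t**2 - 13*t (g(t) = -13*t + t*t = -13*t + t**2 = t**2 - 13*t)
J = -47 (J = 8 - 1*55 = 8 - 55 = -47)
x = -1/6468 (x = 1/(-6531 + 63) = 1/(-6468) = -1/6468 ≈ -0.00015461)
S(U) = -12 (S(U) = 1*(-13 + 1) = 1*(-12) = -12)
S(J) + x = -12 - 1/6468 = -77617/6468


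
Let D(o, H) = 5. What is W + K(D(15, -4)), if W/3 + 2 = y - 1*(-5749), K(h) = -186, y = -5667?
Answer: 54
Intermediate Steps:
W = 240 (W = -6 + 3*(-5667 - 1*(-5749)) = -6 + 3*(-5667 + 5749) = -6 + 3*82 = -6 + 246 = 240)
W + K(D(15, -4)) = 240 - 186 = 54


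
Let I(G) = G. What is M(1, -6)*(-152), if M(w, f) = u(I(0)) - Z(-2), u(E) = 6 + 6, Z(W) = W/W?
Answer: -1672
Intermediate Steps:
Z(W) = 1
u(E) = 12
M(w, f) = 11 (M(w, f) = 12 - 1*1 = 12 - 1 = 11)
M(1, -6)*(-152) = 11*(-152) = -1672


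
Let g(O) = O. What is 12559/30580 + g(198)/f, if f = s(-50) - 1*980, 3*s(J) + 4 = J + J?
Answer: 5016269/23271380 ≈ 0.21556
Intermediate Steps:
s(J) = -4/3 + 2*J/3 (s(J) = -4/3 + (J + J)/3 = -4/3 + (2*J)/3 = -4/3 + 2*J/3)
f = -3044/3 (f = (-4/3 + (⅔)*(-50)) - 1*980 = (-4/3 - 100/3) - 980 = -104/3 - 980 = -3044/3 ≈ -1014.7)
12559/30580 + g(198)/f = 12559/30580 + 198/(-3044/3) = 12559*(1/30580) + 198*(-3/3044) = 12559/30580 - 297/1522 = 5016269/23271380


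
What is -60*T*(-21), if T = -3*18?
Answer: -68040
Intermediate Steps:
T = -54
-60*T*(-21) = -60*(-54)*(-21) = 3240*(-21) = -68040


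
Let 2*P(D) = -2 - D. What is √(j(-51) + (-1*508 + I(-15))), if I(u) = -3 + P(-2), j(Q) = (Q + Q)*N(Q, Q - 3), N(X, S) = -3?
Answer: I*√205 ≈ 14.318*I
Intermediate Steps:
j(Q) = -6*Q (j(Q) = (Q + Q)*(-3) = (2*Q)*(-3) = -6*Q)
P(D) = -1 - D/2 (P(D) = (-2 - D)/2 = -1 - D/2)
I(u) = -3 (I(u) = -3 + (-1 - ½*(-2)) = -3 + (-1 + 1) = -3 + 0 = -3)
√(j(-51) + (-1*508 + I(-15))) = √(-6*(-51) + (-1*508 - 3)) = √(306 + (-508 - 3)) = √(306 - 511) = √(-205) = I*√205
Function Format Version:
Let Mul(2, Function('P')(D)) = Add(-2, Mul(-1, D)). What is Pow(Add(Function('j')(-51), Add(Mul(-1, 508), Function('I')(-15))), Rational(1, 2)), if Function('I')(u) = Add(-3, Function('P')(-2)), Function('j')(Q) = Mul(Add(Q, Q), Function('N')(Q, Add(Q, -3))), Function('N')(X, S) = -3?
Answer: Mul(I, Pow(205, Rational(1, 2))) ≈ Mul(14.318, I)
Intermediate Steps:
Function('j')(Q) = Mul(-6, Q) (Function('j')(Q) = Mul(Add(Q, Q), -3) = Mul(Mul(2, Q), -3) = Mul(-6, Q))
Function('P')(D) = Add(-1, Mul(Rational(-1, 2), D)) (Function('P')(D) = Mul(Rational(1, 2), Add(-2, Mul(-1, D))) = Add(-1, Mul(Rational(-1, 2), D)))
Function('I')(u) = -3 (Function('I')(u) = Add(-3, Add(-1, Mul(Rational(-1, 2), -2))) = Add(-3, Add(-1, 1)) = Add(-3, 0) = -3)
Pow(Add(Function('j')(-51), Add(Mul(-1, 508), Function('I')(-15))), Rational(1, 2)) = Pow(Add(Mul(-6, -51), Add(Mul(-1, 508), -3)), Rational(1, 2)) = Pow(Add(306, Add(-508, -3)), Rational(1, 2)) = Pow(Add(306, -511), Rational(1, 2)) = Pow(-205, Rational(1, 2)) = Mul(I, Pow(205, Rational(1, 2)))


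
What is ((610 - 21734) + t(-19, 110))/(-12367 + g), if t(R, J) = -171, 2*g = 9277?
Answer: 42590/15457 ≈ 2.7554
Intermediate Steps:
g = 9277/2 (g = (½)*9277 = 9277/2 ≈ 4638.5)
((610 - 21734) + t(-19, 110))/(-12367 + g) = ((610 - 21734) - 171)/(-12367 + 9277/2) = (-21124 - 171)/(-15457/2) = -21295*(-2/15457) = 42590/15457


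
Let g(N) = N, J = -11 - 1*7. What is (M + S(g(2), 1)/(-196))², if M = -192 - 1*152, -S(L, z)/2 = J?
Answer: 284428225/2401 ≈ 1.1846e+5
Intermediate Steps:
J = -18 (J = -11 - 7 = -18)
S(L, z) = 36 (S(L, z) = -2*(-18) = 36)
M = -344 (M = -192 - 152 = -344)
(M + S(g(2), 1)/(-196))² = (-344 + 36/(-196))² = (-344 + 36*(-1/196))² = (-344 - 9/49)² = (-16865/49)² = 284428225/2401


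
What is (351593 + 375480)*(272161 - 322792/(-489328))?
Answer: 2770339521275/14 ≈ 1.9788e+11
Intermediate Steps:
(351593 + 375480)*(272161 - 322792/(-489328)) = 727073*(272161 - 322792*(-1/489328)) = 727073*(272161 + 157/238) = 727073*(64774475/238) = 2770339521275/14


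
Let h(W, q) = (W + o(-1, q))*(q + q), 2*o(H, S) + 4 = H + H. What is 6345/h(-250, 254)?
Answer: -6345/128524 ≈ -0.049368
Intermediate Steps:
o(H, S) = -2 + H (o(H, S) = -2 + (H + H)/2 = -2 + (2*H)/2 = -2 + H)
h(W, q) = 2*q*(-3 + W) (h(W, q) = (W + (-2 - 1))*(q + q) = (W - 3)*(2*q) = (-3 + W)*(2*q) = 2*q*(-3 + W))
6345/h(-250, 254) = 6345/((2*254*(-3 - 250))) = 6345/((2*254*(-253))) = 6345/(-128524) = 6345*(-1/128524) = -6345/128524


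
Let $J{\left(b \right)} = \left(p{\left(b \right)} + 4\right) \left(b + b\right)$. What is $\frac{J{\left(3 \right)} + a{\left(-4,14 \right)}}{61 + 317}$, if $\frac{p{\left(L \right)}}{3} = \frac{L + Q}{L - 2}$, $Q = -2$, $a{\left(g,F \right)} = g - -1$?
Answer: $\frac{13}{126} \approx 0.10317$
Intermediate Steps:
$a{\left(g,F \right)} = 1 + g$ ($a{\left(g,F \right)} = g + 1 = 1 + g$)
$p{\left(L \right)} = 3$ ($p{\left(L \right)} = 3 \frac{L - 2}{L - 2} = 3 \frac{-2 + L}{-2 + L} = 3 \cdot 1 = 3$)
$J{\left(b \right)} = 14 b$ ($J{\left(b \right)} = \left(3 + 4\right) \left(b + b\right) = 7 \cdot 2 b = 14 b$)
$\frac{J{\left(3 \right)} + a{\left(-4,14 \right)}}{61 + 317} = \frac{14 \cdot 3 + \left(1 - 4\right)}{61 + 317} = \frac{42 - 3}{378} = 39 \cdot \frac{1}{378} = \frac{13}{126}$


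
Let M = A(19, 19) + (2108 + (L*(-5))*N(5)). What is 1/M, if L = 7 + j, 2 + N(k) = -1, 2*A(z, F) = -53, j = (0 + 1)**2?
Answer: 2/4403 ≈ 0.00045424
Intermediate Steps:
j = 1 (j = 1**2 = 1)
A(z, F) = -53/2 (A(z, F) = (1/2)*(-53) = -53/2)
N(k) = -3 (N(k) = -2 - 1 = -3)
L = 8 (L = 7 + 1 = 8)
M = 4403/2 (M = -53/2 + (2108 + (8*(-5))*(-3)) = -53/2 + (2108 - 40*(-3)) = -53/2 + (2108 + 120) = -53/2 + 2228 = 4403/2 ≈ 2201.5)
1/M = 1/(4403/2) = 2/4403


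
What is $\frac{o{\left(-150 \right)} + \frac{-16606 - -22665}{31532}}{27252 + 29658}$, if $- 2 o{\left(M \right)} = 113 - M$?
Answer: $- \frac{1380133}{598162040} \approx -0.0023073$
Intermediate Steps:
$o{\left(M \right)} = - \frac{113}{2} + \frac{M}{2}$ ($o{\left(M \right)} = - \frac{113 - M}{2} = - \frac{113}{2} + \frac{M}{2}$)
$\frac{o{\left(-150 \right)} + \frac{-16606 - -22665}{31532}}{27252 + 29658} = \frac{\left(- \frac{113}{2} + \frac{1}{2} \left(-150\right)\right) + \frac{-16606 - -22665}{31532}}{27252 + 29658} = \frac{\left(- \frac{113}{2} - 75\right) + \left(-16606 + 22665\right) \frac{1}{31532}}{56910} = \left(- \frac{263}{2} + 6059 \cdot \frac{1}{31532}\right) \frac{1}{56910} = \left(- \frac{263}{2} + \frac{6059}{31532}\right) \frac{1}{56910} = \left(- \frac{4140399}{31532}\right) \frac{1}{56910} = - \frac{1380133}{598162040}$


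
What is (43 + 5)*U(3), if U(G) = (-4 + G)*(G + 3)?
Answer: -288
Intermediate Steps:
U(G) = (-4 + G)*(3 + G)
(43 + 5)*U(3) = (43 + 5)*(-12 + 3² - 1*3) = 48*(-12 + 9 - 3) = 48*(-6) = -288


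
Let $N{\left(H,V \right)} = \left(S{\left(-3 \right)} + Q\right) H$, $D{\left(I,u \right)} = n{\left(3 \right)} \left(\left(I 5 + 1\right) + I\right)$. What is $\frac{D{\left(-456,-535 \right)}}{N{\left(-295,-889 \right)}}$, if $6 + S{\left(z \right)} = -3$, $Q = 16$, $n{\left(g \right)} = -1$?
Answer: $- \frac{547}{413} \approx -1.3245$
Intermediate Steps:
$S{\left(z \right)} = -9$ ($S{\left(z \right)} = -6 - 3 = -9$)
$D{\left(I,u \right)} = -1 - 6 I$ ($D{\left(I,u \right)} = - (\left(I 5 + 1\right) + I) = - (\left(5 I + 1\right) + I) = - (\left(1 + 5 I\right) + I) = - (1 + 6 I) = -1 - 6 I$)
$N{\left(H,V \right)} = 7 H$ ($N{\left(H,V \right)} = \left(-9 + 16\right) H = 7 H$)
$\frac{D{\left(-456,-535 \right)}}{N{\left(-295,-889 \right)}} = \frac{-1 - -2736}{7 \left(-295\right)} = \frac{-1 + 2736}{-2065} = 2735 \left(- \frac{1}{2065}\right) = - \frac{547}{413}$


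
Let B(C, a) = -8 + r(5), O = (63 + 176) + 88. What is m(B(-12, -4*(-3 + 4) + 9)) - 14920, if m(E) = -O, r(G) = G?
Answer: -15247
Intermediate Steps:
O = 327 (O = 239 + 88 = 327)
B(C, a) = -3 (B(C, a) = -8 + 5 = -3)
m(E) = -327 (m(E) = -1*327 = -327)
m(B(-12, -4*(-3 + 4) + 9)) - 14920 = -327 - 14920 = -15247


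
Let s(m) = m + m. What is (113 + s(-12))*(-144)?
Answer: -12816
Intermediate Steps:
s(m) = 2*m
(113 + s(-12))*(-144) = (113 + 2*(-12))*(-144) = (113 - 24)*(-144) = 89*(-144) = -12816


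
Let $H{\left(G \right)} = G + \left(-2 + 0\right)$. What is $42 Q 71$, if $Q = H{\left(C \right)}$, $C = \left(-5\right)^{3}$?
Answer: $-378714$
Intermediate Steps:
$C = -125$
$H{\left(G \right)} = -2 + G$ ($H{\left(G \right)} = G - 2 = -2 + G$)
$Q = -127$ ($Q = -2 - 125 = -127$)
$42 Q 71 = 42 \left(-127\right) 71 = \left(-5334\right) 71 = -378714$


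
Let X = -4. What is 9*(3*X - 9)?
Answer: -189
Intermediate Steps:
9*(3*X - 9) = 9*(3*(-4) - 9) = 9*(-12 - 9) = 9*(-21) = -189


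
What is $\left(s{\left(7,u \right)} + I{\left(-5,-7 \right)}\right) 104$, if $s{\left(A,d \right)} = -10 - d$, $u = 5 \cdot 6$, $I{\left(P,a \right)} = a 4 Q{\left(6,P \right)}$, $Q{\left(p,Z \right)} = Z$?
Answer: $10400$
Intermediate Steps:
$I{\left(P,a \right)} = 4 P a$ ($I{\left(P,a \right)} = a 4 P = 4 a P = 4 P a$)
$u = 30$
$\left(s{\left(7,u \right)} + I{\left(-5,-7 \right)}\right) 104 = \left(\left(-10 - 30\right) + 4 \left(-5\right) \left(-7\right)\right) 104 = \left(\left(-10 - 30\right) + 140\right) 104 = \left(-40 + 140\right) 104 = 100 \cdot 104 = 10400$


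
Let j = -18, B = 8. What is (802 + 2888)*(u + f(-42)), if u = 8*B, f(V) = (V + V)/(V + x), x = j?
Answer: 241326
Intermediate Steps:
x = -18
f(V) = 2*V/(-18 + V) (f(V) = (V + V)/(V - 18) = (2*V)/(-18 + V) = 2*V/(-18 + V))
u = 64 (u = 8*8 = 64)
(802 + 2888)*(u + f(-42)) = (802 + 2888)*(64 + 2*(-42)/(-18 - 42)) = 3690*(64 + 2*(-42)/(-60)) = 3690*(64 + 2*(-42)*(-1/60)) = 3690*(64 + 7/5) = 3690*(327/5) = 241326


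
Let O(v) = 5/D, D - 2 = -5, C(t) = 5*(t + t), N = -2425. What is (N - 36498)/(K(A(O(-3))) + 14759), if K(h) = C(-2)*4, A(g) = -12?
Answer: -38923/14679 ≈ -2.6516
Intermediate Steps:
C(t) = 10*t (C(t) = 5*(2*t) = 10*t)
D = -3 (D = 2 - 5 = -3)
O(v) = -5/3 (O(v) = 5/(-3) = 5*(-1/3) = -5/3)
K(h) = -80 (K(h) = (10*(-2))*4 = -20*4 = -80)
(N - 36498)/(K(A(O(-3))) + 14759) = (-2425 - 36498)/(-80 + 14759) = -38923/14679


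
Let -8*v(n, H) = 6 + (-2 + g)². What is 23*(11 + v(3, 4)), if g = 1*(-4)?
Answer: 529/4 ≈ 132.25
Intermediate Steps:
g = -4
v(n, H) = -21/4 (v(n, H) = -(6 + (-2 - 4)²)/8 = -(6 + (-6)²)/8 = -(6 + 36)/8 = -⅛*42 = -21/4)
23*(11 + v(3, 4)) = 23*(11 - 21/4) = 23*(23/4) = 529/4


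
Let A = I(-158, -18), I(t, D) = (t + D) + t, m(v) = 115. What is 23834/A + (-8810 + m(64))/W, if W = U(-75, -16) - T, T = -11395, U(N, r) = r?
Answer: -137055608/1900293 ≈ -72.123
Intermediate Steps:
I(t, D) = D + 2*t (I(t, D) = (D + t) + t = D + 2*t)
W = 11379 (W = -16 - 1*(-11395) = -16 + 11395 = 11379)
A = -334 (A = -18 + 2*(-158) = -18 - 316 = -334)
23834/A + (-8810 + m(64))/W = 23834/(-334) + (-8810 + 115)/11379 = 23834*(-1/334) - 8695*1/11379 = -11917/167 - 8695/11379 = -137055608/1900293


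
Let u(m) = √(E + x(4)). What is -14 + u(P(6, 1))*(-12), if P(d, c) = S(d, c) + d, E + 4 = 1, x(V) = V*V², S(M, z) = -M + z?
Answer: -14 - 12*√61 ≈ -107.72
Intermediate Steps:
S(M, z) = z - M
x(V) = V³
E = -3 (E = -4 + 1 = -3)
P(d, c) = c (P(d, c) = (c - d) + d = c)
u(m) = √61 (u(m) = √(-3 + 4³) = √(-3 + 64) = √61)
-14 + u(P(6, 1))*(-12) = -14 + √61*(-12) = -14 - 12*√61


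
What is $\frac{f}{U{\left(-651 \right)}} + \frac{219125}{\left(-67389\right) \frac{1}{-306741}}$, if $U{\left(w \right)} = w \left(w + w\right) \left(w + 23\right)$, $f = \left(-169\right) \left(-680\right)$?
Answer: $\frac{212963949759120340}{213516453213} \approx 9.9741 \cdot 10^{5}$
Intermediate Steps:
$f = 114920$
$U{\left(w \right)} = 2 w^{2} \left(23 + w\right)$ ($U{\left(w \right)} = w 2 w \left(23 + w\right) = 2 w^{2} \left(23 + w\right)$)
$\frac{f}{U{\left(-651 \right)}} + \frac{219125}{\left(-67389\right) \frac{1}{-306741}} = \frac{114920}{2 \left(-651\right)^{2} \left(23 - 651\right)} + \frac{219125}{\left(-67389\right) \frac{1}{-306741}} = \frac{114920}{2 \cdot 423801 \left(-628\right)} + \frac{219125}{\left(-67389\right) \left(- \frac{1}{306741}\right)} = \frac{114920}{-532294056} + \frac{219125}{\frac{22463}{102247}} = 114920 \left(- \frac{1}{532294056}\right) + 219125 \cdot \frac{102247}{22463} = - \frac{14365}{66536757} + \frac{22404873875}{22463} = \frac{212963949759120340}{213516453213}$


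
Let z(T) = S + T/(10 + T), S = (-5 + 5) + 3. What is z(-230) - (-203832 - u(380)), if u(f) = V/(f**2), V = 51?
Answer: 323773175161/1588400 ≈ 2.0384e+5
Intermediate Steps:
S = 3 (S = 0 + 3 = 3)
u(f) = 51/f**2 (u(f) = 51/(f**2) = 51/f**2)
z(T) = 3 + T/(10 + T)
z(-230) - (-203832 - u(380)) = 2*(15 + 2*(-230))/(10 - 230) - (-203832 - 51/380**2) = 2*(15 - 460)/(-220) - (-203832 - 51/144400) = 2*(-1/220)*(-445) - (-203832 - 1*51/144400) = 89/22 - (-203832 - 51/144400) = 89/22 - 1*(-29433340851/144400) = 89/22 + 29433340851/144400 = 323773175161/1588400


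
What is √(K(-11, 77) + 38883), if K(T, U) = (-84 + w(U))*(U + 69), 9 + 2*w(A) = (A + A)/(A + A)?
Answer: √26035 ≈ 161.35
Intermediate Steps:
w(A) = -4 (w(A) = -9/2 + ((A + A)/(A + A))/2 = -9/2 + ((2*A)/((2*A)))/2 = -9/2 + ((2*A)*(1/(2*A)))/2 = -9/2 + (½)*1 = -9/2 + ½ = -4)
K(T, U) = -6072 - 88*U (K(T, U) = (-84 - 4)*(U + 69) = -88*(69 + U) = -6072 - 88*U)
√(K(-11, 77) + 38883) = √((-6072 - 88*77) + 38883) = √((-6072 - 6776) + 38883) = √(-12848 + 38883) = √26035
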